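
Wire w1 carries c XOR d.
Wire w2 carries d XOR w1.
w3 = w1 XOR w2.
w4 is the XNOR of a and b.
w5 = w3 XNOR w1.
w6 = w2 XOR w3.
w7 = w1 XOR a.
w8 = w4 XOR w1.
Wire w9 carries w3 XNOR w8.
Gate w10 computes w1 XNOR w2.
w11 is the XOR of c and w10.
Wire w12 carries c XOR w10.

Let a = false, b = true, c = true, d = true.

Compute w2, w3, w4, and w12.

w1 = c XOR d = true XOR true = false
w2 = d XOR w1 = true XOR false = true
w3 = w1 XOR w2 = false XOR true = true
w4 = a XNOR b = false XNOR true = false
w10 = w1 XNOR w2 = false XNOR true = false
w12 = c XOR w10 = true XOR false = true

w2 = true, w3 = true, w4 = false, w12 = true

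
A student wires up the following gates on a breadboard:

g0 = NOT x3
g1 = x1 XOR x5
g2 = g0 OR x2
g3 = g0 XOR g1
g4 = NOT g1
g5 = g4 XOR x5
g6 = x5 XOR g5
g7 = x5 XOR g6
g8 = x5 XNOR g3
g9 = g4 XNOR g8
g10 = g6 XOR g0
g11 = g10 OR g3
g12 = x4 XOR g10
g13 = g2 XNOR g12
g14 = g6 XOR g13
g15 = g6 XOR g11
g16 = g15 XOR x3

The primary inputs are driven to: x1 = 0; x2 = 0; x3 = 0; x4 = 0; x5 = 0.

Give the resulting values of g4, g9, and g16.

g4 = 1  g9 = 0  g16 = 0

g0 = NOT x3 = NOT 0 = 1
g1 = x1 XOR x5 = 0 XOR 0 = 0
g3 = g0 XOR g1 = 1 XOR 0 = 1
g4 = NOT g1 = NOT 0 = 1
g5 = g4 XOR x5 = 1 XOR 0 = 1
g6 = x5 XOR g5 = 0 XOR 1 = 1
g8 = x5 XNOR g3 = 0 XNOR 1 = 0
g9 = g4 XNOR g8 = 1 XNOR 0 = 0
g10 = g6 XOR g0 = 1 XOR 1 = 0
g11 = g10 OR g3 = 0 OR 1 = 1
g15 = g6 XOR g11 = 1 XOR 1 = 0
g16 = g15 XOR x3 = 0 XOR 0 = 0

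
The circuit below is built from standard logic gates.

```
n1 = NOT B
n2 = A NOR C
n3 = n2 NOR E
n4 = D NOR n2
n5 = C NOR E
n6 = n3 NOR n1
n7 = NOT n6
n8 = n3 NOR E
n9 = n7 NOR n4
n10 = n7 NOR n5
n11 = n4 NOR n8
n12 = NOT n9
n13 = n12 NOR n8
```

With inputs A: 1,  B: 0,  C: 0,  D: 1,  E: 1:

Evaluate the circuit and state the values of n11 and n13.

n11 = 1, n13 = 0

n1 = NOT B = NOT 0 = 1
n2 = A NOR C = 1 NOR 0 = 0
n3 = n2 NOR E = 0 NOR 1 = 0
n4 = D NOR n2 = 1 NOR 0 = 0
n6 = n3 NOR n1 = 0 NOR 1 = 0
n7 = NOT n6 = NOT 0 = 1
n8 = n3 NOR E = 0 NOR 1 = 0
n9 = n7 NOR n4 = 1 NOR 0 = 0
n11 = n4 NOR n8 = 0 NOR 0 = 1
n12 = NOT n9 = NOT 0 = 1
n13 = n12 NOR n8 = 1 NOR 0 = 0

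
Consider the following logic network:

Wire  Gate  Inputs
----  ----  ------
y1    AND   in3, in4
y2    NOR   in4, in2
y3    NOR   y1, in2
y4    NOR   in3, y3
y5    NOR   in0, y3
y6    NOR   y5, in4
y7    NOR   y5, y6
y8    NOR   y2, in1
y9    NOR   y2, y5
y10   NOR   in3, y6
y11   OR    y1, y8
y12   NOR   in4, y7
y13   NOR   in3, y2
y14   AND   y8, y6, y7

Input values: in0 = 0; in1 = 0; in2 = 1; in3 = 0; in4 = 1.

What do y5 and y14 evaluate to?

y1 = in3 AND in4 = 0 AND 1 = 0
y2 = in4 NOR in2 = 1 NOR 1 = 0
y3 = y1 NOR in2 = 0 NOR 1 = 0
y5 = in0 NOR y3 = 0 NOR 0 = 1
y6 = y5 NOR in4 = 1 NOR 1 = 0
y7 = y5 NOR y6 = 1 NOR 0 = 0
y8 = y2 NOR in1 = 0 NOR 0 = 1
y14 = y8 AND y6 AND y7 = 1 AND 0 AND 0 = 0

y5 = 1, y14 = 0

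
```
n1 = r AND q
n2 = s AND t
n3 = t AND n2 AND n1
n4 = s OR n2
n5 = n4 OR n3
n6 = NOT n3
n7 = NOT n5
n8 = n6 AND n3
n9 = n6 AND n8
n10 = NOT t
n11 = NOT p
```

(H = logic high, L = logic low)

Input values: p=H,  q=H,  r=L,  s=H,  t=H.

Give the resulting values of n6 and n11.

n1 = r AND q = L AND H = L
n2 = s AND t = H AND H = H
n3 = t AND n2 AND n1 = H AND H AND L = L
n6 = NOT n3 = NOT L = H
n11 = NOT p = NOT H = L

n6 = H  n11 = L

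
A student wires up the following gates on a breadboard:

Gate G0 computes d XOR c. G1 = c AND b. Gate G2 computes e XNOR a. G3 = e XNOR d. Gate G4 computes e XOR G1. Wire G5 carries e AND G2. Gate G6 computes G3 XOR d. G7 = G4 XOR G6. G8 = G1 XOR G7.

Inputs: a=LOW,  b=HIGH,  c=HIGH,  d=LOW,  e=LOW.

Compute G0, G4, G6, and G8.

G0 = HIGH  G4 = HIGH  G6 = HIGH  G8 = HIGH

G0 = d XOR c = LOW XOR HIGH = HIGH
G1 = c AND b = HIGH AND HIGH = HIGH
G3 = e XNOR d = LOW XNOR LOW = HIGH
G4 = e XOR G1 = LOW XOR HIGH = HIGH
G6 = G3 XOR d = HIGH XOR LOW = HIGH
G7 = G4 XOR G6 = HIGH XOR HIGH = LOW
G8 = G1 XOR G7 = HIGH XOR LOW = HIGH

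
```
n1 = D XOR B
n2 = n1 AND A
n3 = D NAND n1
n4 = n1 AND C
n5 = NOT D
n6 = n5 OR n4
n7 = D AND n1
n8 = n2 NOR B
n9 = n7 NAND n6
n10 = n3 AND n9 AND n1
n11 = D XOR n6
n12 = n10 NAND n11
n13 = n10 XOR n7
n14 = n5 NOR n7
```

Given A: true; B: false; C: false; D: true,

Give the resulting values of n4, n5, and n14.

n4 = false; n5 = false; n14 = false

n1 = D XOR B = true XOR false = true
n4 = n1 AND C = true AND false = false
n5 = NOT D = NOT true = false
n7 = D AND n1 = true AND true = true
n14 = n5 NOR n7 = false NOR true = false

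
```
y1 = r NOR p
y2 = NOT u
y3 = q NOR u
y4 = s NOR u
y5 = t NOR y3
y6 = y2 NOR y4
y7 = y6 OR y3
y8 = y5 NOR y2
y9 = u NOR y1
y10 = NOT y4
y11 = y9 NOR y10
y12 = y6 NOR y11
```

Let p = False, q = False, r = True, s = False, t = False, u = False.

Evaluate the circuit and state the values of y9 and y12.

y1 = r NOR p = True NOR False = False
y2 = NOT u = NOT False = True
y4 = s NOR u = False NOR False = True
y6 = y2 NOR y4 = True NOR True = False
y9 = u NOR y1 = False NOR False = True
y10 = NOT y4 = NOT True = False
y11 = y9 NOR y10 = True NOR False = False
y12 = y6 NOR y11 = False NOR False = True

y9 = True, y12 = True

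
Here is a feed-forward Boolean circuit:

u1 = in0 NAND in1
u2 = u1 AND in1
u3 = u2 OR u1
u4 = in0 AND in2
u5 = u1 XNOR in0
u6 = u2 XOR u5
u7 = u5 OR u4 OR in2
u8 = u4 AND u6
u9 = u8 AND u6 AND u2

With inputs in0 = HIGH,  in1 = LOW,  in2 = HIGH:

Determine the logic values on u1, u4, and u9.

u1 = HIGH; u4 = HIGH; u9 = LOW

u1 = in0 NAND in1 = HIGH NAND LOW = HIGH
u2 = u1 AND in1 = HIGH AND LOW = LOW
u4 = in0 AND in2 = HIGH AND HIGH = HIGH
u5 = u1 XNOR in0 = HIGH XNOR HIGH = HIGH
u6 = u2 XOR u5 = LOW XOR HIGH = HIGH
u8 = u4 AND u6 = HIGH AND HIGH = HIGH
u9 = u8 AND u6 AND u2 = HIGH AND HIGH AND LOW = LOW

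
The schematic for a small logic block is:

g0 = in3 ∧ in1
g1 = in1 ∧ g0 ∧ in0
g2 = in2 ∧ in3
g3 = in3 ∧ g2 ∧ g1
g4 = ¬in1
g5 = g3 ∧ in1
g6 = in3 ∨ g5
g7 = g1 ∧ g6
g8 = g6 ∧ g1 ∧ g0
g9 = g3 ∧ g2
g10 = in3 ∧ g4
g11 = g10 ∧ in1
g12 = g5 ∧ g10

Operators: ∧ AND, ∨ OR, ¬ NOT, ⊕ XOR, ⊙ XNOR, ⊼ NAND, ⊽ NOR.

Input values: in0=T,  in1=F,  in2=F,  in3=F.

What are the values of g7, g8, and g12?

g0 = in3 AND in1 = F AND F = F
g1 = in1 AND g0 AND in0 = F AND F AND T = F
g2 = in2 AND in3 = F AND F = F
g3 = in3 AND g2 AND g1 = F AND F AND F = F
g4 = NOT in1 = NOT F = T
g5 = g3 AND in1 = F AND F = F
g6 = in3 OR g5 = F OR F = F
g7 = g1 AND g6 = F AND F = F
g8 = g6 AND g1 AND g0 = F AND F AND F = F
g10 = in3 AND g4 = F AND T = F
g12 = g5 AND g10 = F AND F = F

g7 = F, g8 = F, g12 = F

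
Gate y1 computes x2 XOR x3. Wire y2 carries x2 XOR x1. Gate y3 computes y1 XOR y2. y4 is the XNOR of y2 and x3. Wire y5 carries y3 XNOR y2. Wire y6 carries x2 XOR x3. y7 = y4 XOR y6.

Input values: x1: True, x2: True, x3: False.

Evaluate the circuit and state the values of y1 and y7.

y1 = True, y7 = False

y1 = x2 XOR x3 = True XOR False = True
y2 = x2 XOR x1 = True XOR True = False
y4 = y2 XNOR x3 = False XNOR False = True
y6 = x2 XOR x3 = True XOR False = True
y7 = y4 XOR y6 = True XOR True = False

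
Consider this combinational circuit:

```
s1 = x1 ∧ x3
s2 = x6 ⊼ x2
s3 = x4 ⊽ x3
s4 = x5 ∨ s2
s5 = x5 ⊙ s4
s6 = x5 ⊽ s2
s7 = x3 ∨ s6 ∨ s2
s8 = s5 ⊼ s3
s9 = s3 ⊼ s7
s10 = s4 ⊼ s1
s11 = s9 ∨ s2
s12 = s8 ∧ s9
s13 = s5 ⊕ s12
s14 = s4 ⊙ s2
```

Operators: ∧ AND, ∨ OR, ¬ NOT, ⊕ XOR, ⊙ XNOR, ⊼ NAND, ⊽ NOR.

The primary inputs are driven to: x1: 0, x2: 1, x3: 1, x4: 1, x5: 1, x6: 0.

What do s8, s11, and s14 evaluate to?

s8 = 1, s11 = 1, s14 = 1

s2 = x6 NAND x2 = 0 NAND 1 = 1
s3 = x4 NOR x3 = 1 NOR 1 = 0
s4 = x5 OR s2 = 1 OR 1 = 1
s5 = x5 XNOR s4 = 1 XNOR 1 = 1
s6 = x5 NOR s2 = 1 NOR 1 = 0
s7 = x3 OR s6 OR s2 = 1 OR 0 OR 1 = 1
s8 = s5 NAND s3 = 1 NAND 0 = 1
s9 = s3 NAND s7 = 0 NAND 1 = 1
s11 = s9 OR s2 = 1 OR 1 = 1
s14 = s4 XNOR s2 = 1 XNOR 1 = 1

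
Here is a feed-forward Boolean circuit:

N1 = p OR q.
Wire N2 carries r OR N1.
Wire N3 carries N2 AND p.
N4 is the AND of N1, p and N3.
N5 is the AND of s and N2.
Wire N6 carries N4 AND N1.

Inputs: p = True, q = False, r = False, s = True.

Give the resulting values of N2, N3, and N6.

N1 = p OR q = True OR False = True
N2 = r OR N1 = False OR True = True
N3 = N2 AND p = True AND True = True
N4 = N1 AND p AND N3 = True AND True AND True = True
N6 = N4 AND N1 = True AND True = True

N2 = True  N3 = True  N6 = True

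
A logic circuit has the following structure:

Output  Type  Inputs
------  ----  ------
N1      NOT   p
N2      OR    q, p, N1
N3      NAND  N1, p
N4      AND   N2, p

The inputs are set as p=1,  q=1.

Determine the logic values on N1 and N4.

N1 = 0, N4 = 1

N1 = NOT p = NOT 1 = 0
N2 = q OR p OR N1 = 1 OR 1 OR 0 = 1
N4 = N2 AND p = 1 AND 1 = 1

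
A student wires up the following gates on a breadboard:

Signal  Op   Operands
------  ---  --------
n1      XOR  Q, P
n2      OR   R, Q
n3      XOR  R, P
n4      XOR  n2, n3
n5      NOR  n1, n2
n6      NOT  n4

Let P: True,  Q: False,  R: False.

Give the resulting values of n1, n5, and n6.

n1 = Q XOR P = False XOR True = True
n2 = R OR Q = False OR False = False
n3 = R XOR P = False XOR True = True
n4 = n2 XOR n3 = False XOR True = True
n5 = n1 NOR n2 = True NOR False = False
n6 = NOT n4 = NOT True = False

n1 = True, n5 = False, n6 = False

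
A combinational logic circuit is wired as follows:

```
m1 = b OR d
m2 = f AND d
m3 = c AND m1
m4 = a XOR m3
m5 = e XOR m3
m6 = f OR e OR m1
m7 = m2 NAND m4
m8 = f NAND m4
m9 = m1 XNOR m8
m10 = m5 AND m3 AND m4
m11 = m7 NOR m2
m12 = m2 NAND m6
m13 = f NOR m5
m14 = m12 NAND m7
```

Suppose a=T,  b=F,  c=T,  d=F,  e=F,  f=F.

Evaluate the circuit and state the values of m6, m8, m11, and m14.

m1 = b OR d = F OR F = F
m2 = f AND d = F AND F = F
m3 = c AND m1 = T AND F = F
m4 = a XOR m3 = T XOR F = T
m6 = f OR e OR m1 = F OR F OR F = F
m7 = m2 NAND m4 = F NAND T = T
m8 = f NAND m4 = F NAND T = T
m11 = m7 NOR m2 = T NOR F = F
m12 = m2 NAND m6 = F NAND F = T
m14 = m12 NAND m7 = T NAND T = F

m6 = F; m8 = T; m11 = F; m14 = F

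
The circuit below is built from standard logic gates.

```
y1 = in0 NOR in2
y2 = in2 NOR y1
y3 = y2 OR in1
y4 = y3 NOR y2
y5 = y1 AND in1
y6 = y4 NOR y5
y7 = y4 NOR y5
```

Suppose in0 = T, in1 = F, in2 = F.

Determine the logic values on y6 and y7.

y6 = T, y7 = T

y1 = in0 NOR in2 = T NOR F = F
y2 = in2 NOR y1 = F NOR F = T
y3 = y2 OR in1 = T OR F = T
y4 = y3 NOR y2 = T NOR T = F
y5 = y1 AND in1 = F AND F = F
y6 = y4 NOR y5 = F NOR F = T
y7 = y4 NOR y5 = F NOR F = T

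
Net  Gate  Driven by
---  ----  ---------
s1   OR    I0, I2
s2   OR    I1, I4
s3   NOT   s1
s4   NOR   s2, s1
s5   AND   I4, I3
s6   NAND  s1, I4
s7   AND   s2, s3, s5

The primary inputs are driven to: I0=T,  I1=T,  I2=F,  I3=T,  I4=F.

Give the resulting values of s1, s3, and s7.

s1 = T, s3 = F, s7 = F

s1 = I0 OR I2 = T OR F = T
s2 = I1 OR I4 = T OR F = T
s3 = NOT s1 = NOT T = F
s5 = I4 AND I3 = F AND T = F
s7 = s2 AND s3 AND s5 = T AND F AND F = F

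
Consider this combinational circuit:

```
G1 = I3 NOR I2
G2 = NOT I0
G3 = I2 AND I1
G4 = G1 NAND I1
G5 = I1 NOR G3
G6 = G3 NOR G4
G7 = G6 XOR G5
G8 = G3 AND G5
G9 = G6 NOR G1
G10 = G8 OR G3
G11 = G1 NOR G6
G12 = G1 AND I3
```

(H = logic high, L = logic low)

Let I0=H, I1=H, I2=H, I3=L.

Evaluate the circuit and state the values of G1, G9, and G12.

G1 = I3 NOR I2 = L NOR H = L
G3 = I2 AND I1 = H AND H = H
G4 = G1 NAND I1 = L NAND H = H
G6 = G3 NOR G4 = H NOR H = L
G9 = G6 NOR G1 = L NOR L = H
G12 = G1 AND I3 = L AND L = L

G1 = L, G9 = H, G12 = L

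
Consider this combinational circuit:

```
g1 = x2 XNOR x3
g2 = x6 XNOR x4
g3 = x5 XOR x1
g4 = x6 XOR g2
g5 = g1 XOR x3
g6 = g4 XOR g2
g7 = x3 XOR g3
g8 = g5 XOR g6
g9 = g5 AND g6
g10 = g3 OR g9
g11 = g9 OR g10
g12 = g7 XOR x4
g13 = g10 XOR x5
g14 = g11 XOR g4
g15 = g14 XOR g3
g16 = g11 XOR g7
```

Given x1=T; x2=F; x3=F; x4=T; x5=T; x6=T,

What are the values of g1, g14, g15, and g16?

g1 = x2 XNOR x3 = F XNOR F = T
g2 = x6 XNOR x4 = T XNOR T = T
g3 = x5 XOR x1 = T XOR T = F
g4 = x6 XOR g2 = T XOR T = F
g5 = g1 XOR x3 = T XOR F = T
g6 = g4 XOR g2 = F XOR T = T
g7 = x3 XOR g3 = F XOR F = F
g9 = g5 AND g6 = T AND T = T
g10 = g3 OR g9 = F OR T = T
g11 = g9 OR g10 = T OR T = T
g14 = g11 XOR g4 = T XOR F = T
g15 = g14 XOR g3 = T XOR F = T
g16 = g11 XOR g7 = T XOR F = T

g1 = T; g14 = T; g15 = T; g16 = T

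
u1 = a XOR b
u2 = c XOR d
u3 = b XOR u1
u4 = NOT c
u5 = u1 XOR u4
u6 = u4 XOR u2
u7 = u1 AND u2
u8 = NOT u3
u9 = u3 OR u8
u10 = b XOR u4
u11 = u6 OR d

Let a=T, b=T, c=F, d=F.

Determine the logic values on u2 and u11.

u2 = c XOR d = F XOR F = F
u4 = NOT c = NOT F = T
u6 = u4 XOR u2 = T XOR F = T
u11 = u6 OR d = T OR F = T

u2 = F, u11 = T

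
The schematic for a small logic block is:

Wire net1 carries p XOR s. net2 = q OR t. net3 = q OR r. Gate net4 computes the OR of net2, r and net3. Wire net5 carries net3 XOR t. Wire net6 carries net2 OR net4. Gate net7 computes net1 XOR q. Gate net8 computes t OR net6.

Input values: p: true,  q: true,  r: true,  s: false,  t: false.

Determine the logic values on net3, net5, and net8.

net3 = true; net5 = true; net8 = true

net2 = q OR t = true OR false = true
net3 = q OR r = true OR true = true
net4 = net2 OR r OR net3 = true OR true OR true = true
net5 = net3 XOR t = true XOR false = true
net6 = net2 OR net4 = true OR true = true
net8 = t OR net6 = false OR true = true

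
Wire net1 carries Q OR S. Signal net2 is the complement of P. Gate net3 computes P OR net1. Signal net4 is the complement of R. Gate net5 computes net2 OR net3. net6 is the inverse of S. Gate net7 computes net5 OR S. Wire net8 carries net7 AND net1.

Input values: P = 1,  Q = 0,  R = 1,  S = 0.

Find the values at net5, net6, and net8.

net5 = 1, net6 = 1, net8 = 0

net1 = Q OR S = 0 OR 0 = 0
net2 = NOT P = NOT 1 = 0
net3 = P OR net1 = 1 OR 0 = 1
net5 = net2 OR net3 = 0 OR 1 = 1
net6 = NOT S = NOT 0 = 1
net7 = net5 OR S = 1 OR 0 = 1
net8 = net7 AND net1 = 1 AND 0 = 0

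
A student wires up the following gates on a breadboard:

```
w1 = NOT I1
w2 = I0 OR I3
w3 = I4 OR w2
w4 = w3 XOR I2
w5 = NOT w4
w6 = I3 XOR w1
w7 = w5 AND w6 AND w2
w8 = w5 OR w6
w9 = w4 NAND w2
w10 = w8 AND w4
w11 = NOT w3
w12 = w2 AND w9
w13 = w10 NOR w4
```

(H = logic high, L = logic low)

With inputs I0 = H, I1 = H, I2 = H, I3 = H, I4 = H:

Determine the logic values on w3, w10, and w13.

w1 = NOT I1 = NOT H = L
w2 = I0 OR I3 = H OR H = H
w3 = I4 OR w2 = H OR H = H
w4 = w3 XOR I2 = H XOR H = L
w5 = NOT w4 = NOT L = H
w6 = I3 XOR w1 = H XOR L = H
w8 = w5 OR w6 = H OR H = H
w10 = w8 AND w4 = H AND L = L
w13 = w10 NOR w4 = L NOR L = H

w3 = H, w10 = L, w13 = H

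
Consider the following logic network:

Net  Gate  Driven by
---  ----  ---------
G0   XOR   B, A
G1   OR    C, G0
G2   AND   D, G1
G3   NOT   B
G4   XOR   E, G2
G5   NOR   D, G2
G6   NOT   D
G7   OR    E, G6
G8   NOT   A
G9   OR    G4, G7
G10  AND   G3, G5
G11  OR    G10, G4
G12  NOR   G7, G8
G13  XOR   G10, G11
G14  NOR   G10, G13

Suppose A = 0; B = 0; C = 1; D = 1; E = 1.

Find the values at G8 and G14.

G8 = 1; G14 = 1

G0 = B XOR A = 0 XOR 0 = 0
G1 = C OR G0 = 1 OR 0 = 1
G2 = D AND G1 = 1 AND 1 = 1
G3 = NOT B = NOT 0 = 1
G4 = E XOR G2 = 1 XOR 1 = 0
G5 = D NOR G2 = 1 NOR 1 = 0
G8 = NOT A = NOT 0 = 1
G10 = G3 AND G5 = 1 AND 0 = 0
G11 = G10 OR G4 = 0 OR 0 = 0
G13 = G10 XOR G11 = 0 XOR 0 = 0
G14 = G10 NOR G13 = 0 NOR 0 = 1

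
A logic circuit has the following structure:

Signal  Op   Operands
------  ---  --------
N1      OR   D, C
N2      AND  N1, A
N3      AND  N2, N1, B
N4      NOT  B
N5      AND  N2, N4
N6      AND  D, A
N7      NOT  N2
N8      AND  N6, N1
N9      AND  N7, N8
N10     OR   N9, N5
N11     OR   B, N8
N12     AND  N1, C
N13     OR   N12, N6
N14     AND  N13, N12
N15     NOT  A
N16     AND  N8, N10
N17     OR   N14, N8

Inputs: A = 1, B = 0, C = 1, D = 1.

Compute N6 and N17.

N1 = D OR C = 1 OR 1 = 1
N6 = D AND A = 1 AND 1 = 1
N8 = N6 AND N1 = 1 AND 1 = 1
N12 = N1 AND C = 1 AND 1 = 1
N13 = N12 OR N6 = 1 OR 1 = 1
N14 = N13 AND N12 = 1 AND 1 = 1
N17 = N14 OR N8 = 1 OR 1 = 1

N6 = 1, N17 = 1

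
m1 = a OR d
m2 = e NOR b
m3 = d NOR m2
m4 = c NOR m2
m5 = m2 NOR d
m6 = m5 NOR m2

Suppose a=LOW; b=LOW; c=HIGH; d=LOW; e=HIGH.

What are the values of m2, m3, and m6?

m2 = e NOR b = HIGH NOR LOW = LOW
m3 = d NOR m2 = LOW NOR LOW = HIGH
m5 = m2 NOR d = LOW NOR LOW = HIGH
m6 = m5 NOR m2 = HIGH NOR LOW = LOW

m2 = LOW; m3 = HIGH; m6 = LOW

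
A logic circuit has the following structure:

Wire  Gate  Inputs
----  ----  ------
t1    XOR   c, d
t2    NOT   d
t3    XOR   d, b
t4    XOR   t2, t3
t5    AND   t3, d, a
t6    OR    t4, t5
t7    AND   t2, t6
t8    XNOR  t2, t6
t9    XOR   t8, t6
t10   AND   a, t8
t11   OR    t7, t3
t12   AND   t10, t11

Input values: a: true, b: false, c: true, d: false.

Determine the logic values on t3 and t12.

t3 = false  t12 = true

t2 = NOT d = NOT false = true
t3 = d XOR b = false XOR false = false
t4 = t2 XOR t3 = true XOR false = true
t5 = t3 AND d AND a = false AND false AND true = false
t6 = t4 OR t5 = true OR false = true
t7 = t2 AND t6 = true AND true = true
t8 = t2 XNOR t6 = true XNOR true = true
t10 = a AND t8 = true AND true = true
t11 = t7 OR t3 = true OR false = true
t12 = t10 AND t11 = true AND true = true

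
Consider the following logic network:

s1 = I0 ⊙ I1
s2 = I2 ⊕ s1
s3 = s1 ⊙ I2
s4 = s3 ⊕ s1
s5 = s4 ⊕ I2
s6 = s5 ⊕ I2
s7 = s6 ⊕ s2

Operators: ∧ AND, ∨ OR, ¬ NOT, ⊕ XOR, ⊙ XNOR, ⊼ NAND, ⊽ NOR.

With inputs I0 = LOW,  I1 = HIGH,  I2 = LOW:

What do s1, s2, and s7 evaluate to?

s1 = I0 XNOR I1 = LOW XNOR HIGH = LOW
s2 = I2 XOR s1 = LOW XOR LOW = LOW
s3 = s1 XNOR I2 = LOW XNOR LOW = HIGH
s4 = s3 XOR s1 = HIGH XOR LOW = HIGH
s5 = s4 XOR I2 = HIGH XOR LOW = HIGH
s6 = s5 XOR I2 = HIGH XOR LOW = HIGH
s7 = s6 XOR s2 = HIGH XOR LOW = HIGH

s1 = LOW, s2 = LOW, s7 = HIGH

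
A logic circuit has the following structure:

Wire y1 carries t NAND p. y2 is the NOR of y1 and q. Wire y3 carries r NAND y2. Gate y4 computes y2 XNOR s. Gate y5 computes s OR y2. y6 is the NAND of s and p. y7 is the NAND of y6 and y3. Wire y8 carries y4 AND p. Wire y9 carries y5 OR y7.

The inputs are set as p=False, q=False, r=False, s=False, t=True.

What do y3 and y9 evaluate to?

y3 = True; y9 = False

y1 = t NAND p = True NAND False = True
y2 = y1 NOR q = True NOR False = False
y3 = r NAND y2 = False NAND False = True
y5 = s OR y2 = False OR False = False
y6 = s NAND p = False NAND False = True
y7 = y6 NAND y3 = True NAND True = False
y9 = y5 OR y7 = False OR False = False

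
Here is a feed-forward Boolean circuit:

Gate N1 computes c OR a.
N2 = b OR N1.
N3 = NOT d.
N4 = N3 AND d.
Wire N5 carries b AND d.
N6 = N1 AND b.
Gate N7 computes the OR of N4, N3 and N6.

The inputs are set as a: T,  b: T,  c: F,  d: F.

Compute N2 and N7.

N2 = T; N7 = T

N1 = c OR a = F OR T = T
N2 = b OR N1 = T OR T = T
N3 = NOT d = NOT F = T
N4 = N3 AND d = T AND F = F
N6 = N1 AND b = T AND T = T
N7 = N4 OR N3 OR N6 = F OR T OR T = T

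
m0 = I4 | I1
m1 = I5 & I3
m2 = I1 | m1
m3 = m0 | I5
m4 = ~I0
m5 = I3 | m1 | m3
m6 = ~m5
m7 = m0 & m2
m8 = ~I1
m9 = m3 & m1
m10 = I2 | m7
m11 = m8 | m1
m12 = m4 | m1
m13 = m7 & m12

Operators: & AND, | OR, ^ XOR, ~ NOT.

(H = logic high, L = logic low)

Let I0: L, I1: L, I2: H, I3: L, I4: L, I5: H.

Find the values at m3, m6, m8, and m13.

m0 = I4 OR I1 = L OR L = L
m1 = I5 AND I3 = H AND L = L
m2 = I1 OR m1 = L OR L = L
m3 = m0 OR I5 = L OR H = H
m4 = NOT I0 = NOT L = H
m5 = I3 OR m1 OR m3 = L OR L OR H = H
m6 = NOT m5 = NOT H = L
m7 = m0 AND m2 = L AND L = L
m8 = NOT I1 = NOT L = H
m12 = m4 OR m1 = H OR L = H
m13 = m7 AND m12 = L AND H = L

m3 = H  m6 = L  m8 = H  m13 = L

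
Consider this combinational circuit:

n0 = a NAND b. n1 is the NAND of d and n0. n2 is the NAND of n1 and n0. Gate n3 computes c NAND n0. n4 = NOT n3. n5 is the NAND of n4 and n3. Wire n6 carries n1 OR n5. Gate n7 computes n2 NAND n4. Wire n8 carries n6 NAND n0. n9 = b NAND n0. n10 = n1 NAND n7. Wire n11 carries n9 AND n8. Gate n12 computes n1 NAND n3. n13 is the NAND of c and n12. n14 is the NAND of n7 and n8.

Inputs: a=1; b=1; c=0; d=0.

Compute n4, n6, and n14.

n4 = 0  n6 = 1  n14 = 0

n0 = a NAND b = 1 NAND 1 = 0
n1 = d NAND n0 = 0 NAND 0 = 1
n2 = n1 NAND n0 = 1 NAND 0 = 1
n3 = c NAND n0 = 0 NAND 0 = 1
n4 = NOT n3 = NOT 1 = 0
n5 = n4 NAND n3 = 0 NAND 1 = 1
n6 = n1 OR n5 = 1 OR 1 = 1
n7 = n2 NAND n4 = 1 NAND 0 = 1
n8 = n6 NAND n0 = 1 NAND 0 = 1
n14 = n7 NAND n8 = 1 NAND 1 = 0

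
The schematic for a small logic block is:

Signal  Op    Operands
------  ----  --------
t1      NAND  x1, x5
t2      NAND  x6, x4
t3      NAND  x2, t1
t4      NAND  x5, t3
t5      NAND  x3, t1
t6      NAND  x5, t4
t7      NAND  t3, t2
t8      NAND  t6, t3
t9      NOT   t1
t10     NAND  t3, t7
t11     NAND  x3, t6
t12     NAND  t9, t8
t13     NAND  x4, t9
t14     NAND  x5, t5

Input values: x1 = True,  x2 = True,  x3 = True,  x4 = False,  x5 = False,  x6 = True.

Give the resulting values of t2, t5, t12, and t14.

t1 = x1 NAND x5 = True NAND False = True
t2 = x6 NAND x4 = True NAND False = True
t3 = x2 NAND t1 = True NAND True = False
t4 = x5 NAND t3 = False NAND False = True
t5 = x3 NAND t1 = True NAND True = False
t6 = x5 NAND t4 = False NAND True = True
t8 = t6 NAND t3 = True NAND False = True
t9 = NOT t1 = NOT True = False
t12 = t9 NAND t8 = False NAND True = True
t14 = x5 NAND t5 = False NAND False = True

t2 = True, t5 = False, t12 = True, t14 = True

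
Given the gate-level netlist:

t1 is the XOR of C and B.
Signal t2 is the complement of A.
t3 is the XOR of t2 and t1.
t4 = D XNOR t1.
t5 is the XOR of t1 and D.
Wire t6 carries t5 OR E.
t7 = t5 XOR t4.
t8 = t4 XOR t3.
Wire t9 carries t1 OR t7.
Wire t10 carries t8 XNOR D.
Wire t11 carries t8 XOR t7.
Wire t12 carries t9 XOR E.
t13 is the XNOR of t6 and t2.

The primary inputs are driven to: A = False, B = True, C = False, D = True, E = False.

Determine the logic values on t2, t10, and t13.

t2 = True, t10 = True, t13 = False

t1 = C XOR B = False XOR True = True
t2 = NOT A = NOT False = True
t3 = t2 XOR t1 = True XOR True = False
t4 = D XNOR t1 = True XNOR True = True
t5 = t1 XOR D = True XOR True = False
t6 = t5 OR E = False OR False = False
t8 = t4 XOR t3 = True XOR False = True
t10 = t8 XNOR D = True XNOR True = True
t13 = t6 XNOR t2 = False XNOR True = False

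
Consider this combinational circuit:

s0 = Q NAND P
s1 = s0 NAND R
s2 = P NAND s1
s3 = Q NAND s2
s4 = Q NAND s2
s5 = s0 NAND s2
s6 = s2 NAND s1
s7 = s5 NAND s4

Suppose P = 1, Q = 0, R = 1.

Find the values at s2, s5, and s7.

s2 = 1  s5 = 0  s7 = 1

s0 = Q NAND P = 0 NAND 1 = 1
s1 = s0 NAND R = 1 NAND 1 = 0
s2 = P NAND s1 = 1 NAND 0 = 1
s4 = Q NAND s2 = 0 NAND 1 = 1
s5 = s0 NAND s2 = 1 NAND 1 = 0
s7 = s5 NAND s4 = 0 NAND 1 = 1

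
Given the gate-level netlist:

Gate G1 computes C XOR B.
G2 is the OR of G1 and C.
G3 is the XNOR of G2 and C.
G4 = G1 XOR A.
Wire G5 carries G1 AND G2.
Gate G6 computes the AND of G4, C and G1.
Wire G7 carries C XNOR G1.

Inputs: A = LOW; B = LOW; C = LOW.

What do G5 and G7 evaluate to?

G1 = C XOR B = LOW XOR LOW = LOW
G2 = G1 OR C = LOW OR LOW = LOW
G5 = G1 AND G2 = LOW AND LOW = LOW
G7 = C XNOR G1 = LOW XNOR LOW = HIGH

G5 = LOW, G7 = HIGH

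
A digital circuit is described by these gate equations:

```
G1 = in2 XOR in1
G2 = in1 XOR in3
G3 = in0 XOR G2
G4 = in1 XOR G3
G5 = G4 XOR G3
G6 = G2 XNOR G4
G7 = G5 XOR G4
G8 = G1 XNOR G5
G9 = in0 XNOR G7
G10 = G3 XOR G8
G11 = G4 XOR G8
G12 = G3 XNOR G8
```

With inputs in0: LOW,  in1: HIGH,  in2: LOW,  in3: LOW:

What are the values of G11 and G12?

G11 = HIGH, G12 = HIGH

G1 = in2 XOR in1 = LOW XOR HIGH = HIGH
G2 = in1 XOR in3 = HIGH XOR LOW = HIGH
G3 = in0 XOR G2 = LOW XOR HIGH = HIGH
G4 = in1 XOR G3 = HIGH XOR HIGH = LOW
G5 = G4 XOR G3 = LOW XOR HIGH = HIGH
G8 = G1 XNOR G5 = HIGH XNOR HIGH = HIGH
G11 = G4 XOR G8 = LOW XOR HIGH = HIGH
G12 = G3 XNOR G8 = HIGH XNOR HIGH = HIGH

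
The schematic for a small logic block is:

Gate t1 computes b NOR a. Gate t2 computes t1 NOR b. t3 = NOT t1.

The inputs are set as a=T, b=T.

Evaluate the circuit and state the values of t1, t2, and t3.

t1 = b NOR a = T NOR T = F
t2 = t1 NOR b = F NOR T = F
t3 = NOT t1 = NOT F = T

t1 = F; t2 = F; t3 = T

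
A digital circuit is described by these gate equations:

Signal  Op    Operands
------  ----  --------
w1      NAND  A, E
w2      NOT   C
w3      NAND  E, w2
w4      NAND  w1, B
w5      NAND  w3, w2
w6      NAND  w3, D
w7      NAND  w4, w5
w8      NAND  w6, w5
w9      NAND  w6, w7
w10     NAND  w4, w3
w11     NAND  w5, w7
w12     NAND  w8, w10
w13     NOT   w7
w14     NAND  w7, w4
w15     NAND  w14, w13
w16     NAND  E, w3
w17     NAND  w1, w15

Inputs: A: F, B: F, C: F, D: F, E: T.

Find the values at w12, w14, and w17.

w12 = T, w14 = T, w17 = T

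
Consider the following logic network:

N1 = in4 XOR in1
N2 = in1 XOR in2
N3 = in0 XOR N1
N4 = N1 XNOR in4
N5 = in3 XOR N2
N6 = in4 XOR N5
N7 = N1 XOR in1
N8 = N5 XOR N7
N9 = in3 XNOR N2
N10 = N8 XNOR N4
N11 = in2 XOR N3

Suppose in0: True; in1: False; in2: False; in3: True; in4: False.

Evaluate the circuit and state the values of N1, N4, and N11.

N1 = False, N4 = True, N11 = True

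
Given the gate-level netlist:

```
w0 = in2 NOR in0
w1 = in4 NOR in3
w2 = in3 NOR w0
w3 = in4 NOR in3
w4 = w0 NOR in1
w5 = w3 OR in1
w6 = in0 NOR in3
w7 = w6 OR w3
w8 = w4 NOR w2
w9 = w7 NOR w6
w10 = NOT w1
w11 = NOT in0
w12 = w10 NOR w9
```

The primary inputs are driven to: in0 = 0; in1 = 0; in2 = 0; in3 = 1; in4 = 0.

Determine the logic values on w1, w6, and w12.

w1 = 0, w6 = 0, w12 = 0

w1 = in4 NOR in3 = 0 NOR 1 = 0
w3 = in4 NOR in3 = 0 NOR 1 = 0
w6 = in0 NOR in3 = 0 NOR 1 = 0
w7 = w6 OR w3 = 0 OR 0 = 0
w9 = w7 NOR w6 = 0 NOR 0 = 1
w10 = NOT w1 = NOT 0 = 1
w12 = w10 NOR w9 = 1 NOR 1 = 0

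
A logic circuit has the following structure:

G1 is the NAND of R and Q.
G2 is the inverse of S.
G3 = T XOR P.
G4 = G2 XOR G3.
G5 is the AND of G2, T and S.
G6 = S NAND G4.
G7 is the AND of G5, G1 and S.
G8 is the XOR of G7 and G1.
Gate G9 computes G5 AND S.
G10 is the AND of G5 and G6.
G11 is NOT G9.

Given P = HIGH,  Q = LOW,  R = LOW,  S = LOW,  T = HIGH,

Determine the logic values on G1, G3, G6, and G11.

G1 = HIGH; G3 = LOW; G6 = HIGH; G11 = HIGH

G1 = R NAND Q = LOW NAND LOW = HIGH
G2 = NOT S = NOT LOW = HIGH
G3 = T XOR P = HIGH XOR HIGH = LOW
G4 = G2 XOR G3 = HIGH XOR LOW = HIGH
G5 = G2 AND T AND S = HIGH AND HIGH AND LOW = LOW
G6 = S NAND G4 = LOW NAND HIGH = HIGH
G9 = G5 AND S = LOW AND LOW = LOW
G11 = NOT G9 = NOT LOW = HIGH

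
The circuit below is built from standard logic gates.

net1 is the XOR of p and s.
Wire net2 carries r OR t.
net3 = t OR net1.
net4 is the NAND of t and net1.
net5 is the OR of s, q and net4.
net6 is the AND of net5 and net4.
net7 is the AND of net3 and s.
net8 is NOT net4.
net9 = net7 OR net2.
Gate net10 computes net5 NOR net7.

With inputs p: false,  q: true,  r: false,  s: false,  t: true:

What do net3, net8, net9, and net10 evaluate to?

net1 = p XOR s = false XOR false = false
net2 = r OR t = false OR true = true
net3 = t OR net1 = true OR false = true
net4 = t NAND net1 = true NAND false = true
net5 = s OR q OR net4 = false OR true OR true = true
net7 = net3 AND s = true AND false = false
net8 = NOT net4 = NOT true = false
net9 = net7 OR net2 = false OR true = true
net10 = net5 NOR net7 = true NOR false = false

net3 = true, net8 = false, net9 = true, net10 = false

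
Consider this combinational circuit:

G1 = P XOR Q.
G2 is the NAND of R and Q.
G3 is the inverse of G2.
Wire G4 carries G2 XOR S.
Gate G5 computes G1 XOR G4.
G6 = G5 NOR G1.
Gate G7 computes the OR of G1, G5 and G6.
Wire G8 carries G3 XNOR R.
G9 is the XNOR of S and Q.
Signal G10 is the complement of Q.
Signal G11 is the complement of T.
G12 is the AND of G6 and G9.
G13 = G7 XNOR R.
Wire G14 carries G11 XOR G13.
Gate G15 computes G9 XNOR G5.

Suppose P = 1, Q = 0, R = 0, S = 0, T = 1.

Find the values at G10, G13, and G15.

G10 = 1; G13 = 0; G15 = 0

G1 = P XOR Q = 1 XOR 0 = 1
G2 = R NAND Q = 0 NAND 0 = 1
G4 = G2 XOR S = 1 XOR 0 = 1
G5 = G1 XOR G4 = 1 XOR 1 = 0
G6 = G5 NOR G1 = 0 NOR 1 = 0
G7 = G1 OR G5 OR G6 = 1 OR 0 OR 0 = 1
G9 = S XNOR Q = 0 XNOR 0 = 1
G10 = NOT Q = NOT 0 = 1
G13 = G7 XNOR R = 1 XNOR 0 = 0
G15 = G9 XNOR G5 = 1 XNOR 0 = 0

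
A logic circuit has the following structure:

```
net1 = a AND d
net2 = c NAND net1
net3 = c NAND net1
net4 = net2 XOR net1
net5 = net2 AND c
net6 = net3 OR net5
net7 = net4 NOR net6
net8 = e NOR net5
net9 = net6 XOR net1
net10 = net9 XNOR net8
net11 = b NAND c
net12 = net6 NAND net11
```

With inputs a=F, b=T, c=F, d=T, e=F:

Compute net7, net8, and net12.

net1 = a AND d = F AND T = F
net2 = c NAND net1 = F NAND F = T
net3 = c NAND net1 = F NAND F = T
net4 = net2 XOR net1 = T XOR F = T
net5 = net2 AND c = T AND F = F
net6 = net3 OR net5 = T OR F = T
net7 = net4 NOR net6 = T NOR T = F
net8 = e NOR net5 = F NOR F = T
net11 = b NAND c = T NAND F = T
net12 = net6 NAND net11 = T NAND T = F

net7 = F, net8 = T, net12 = F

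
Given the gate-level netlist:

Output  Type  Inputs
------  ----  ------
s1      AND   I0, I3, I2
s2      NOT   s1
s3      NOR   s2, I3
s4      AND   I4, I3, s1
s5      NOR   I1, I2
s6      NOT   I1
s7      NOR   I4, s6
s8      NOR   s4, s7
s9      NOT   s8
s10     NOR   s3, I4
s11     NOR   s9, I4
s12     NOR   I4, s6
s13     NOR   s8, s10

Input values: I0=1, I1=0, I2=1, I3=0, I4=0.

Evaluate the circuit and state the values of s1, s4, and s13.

s1 = I0 AND I3 AND I2 = 1 AND 0 AND 1 = 0
s2 = NOT s1 = NOT 0 = 1
s3 = s2 NOR I3 = 1 NOR 0 = 0
s4 = I4 AND I3 AND s1 = 0 AND 0 AND 0 = 0
s6 = NOT I1 = NOT 0 = 1
s7 = I4 NOR s6 = 0 NOR 1 = 0
s8 = s4 NOR s7 = 0 NOR 0 = 1
s10 = s3 NOR I4 = 0 NOR 0 = 1
s13 = s8 NOR s10 = 1 NOR 1 = 0

s1 = 0, s4 = 0, s13 = 0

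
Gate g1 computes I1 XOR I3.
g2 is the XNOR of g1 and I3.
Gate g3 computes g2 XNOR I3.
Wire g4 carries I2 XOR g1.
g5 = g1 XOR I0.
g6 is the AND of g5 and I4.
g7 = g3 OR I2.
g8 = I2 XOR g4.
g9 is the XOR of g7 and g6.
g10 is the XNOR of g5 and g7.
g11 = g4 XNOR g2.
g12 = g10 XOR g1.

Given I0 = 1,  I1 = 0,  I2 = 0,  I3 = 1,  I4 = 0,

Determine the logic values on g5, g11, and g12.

g1 = I1 XOR I3 = 0 XOR 1 = 1
g2 = g1 XNOR I3 = 1 XNOR 1 = 1
g3 = g2 XNOR I3 = 1 XNOR 1 = 1
g4 = I2 XOR g1 = 0 XOR 1 = 1
g5 = g1 XOR I0 = 1 XOR 1 = 0
g7 = g3 OR I2 = 1 OR 0 = 1
g10 = g5 XNOR g7 = 0 XNOR 1 = 0
g11 = g4 XNOR g2 = 1 XNOR 1 = 1
g12 = g10 XOR g1 = 0 XOR 1 = 1

g5 = 0, g11 = 1, g12 = 1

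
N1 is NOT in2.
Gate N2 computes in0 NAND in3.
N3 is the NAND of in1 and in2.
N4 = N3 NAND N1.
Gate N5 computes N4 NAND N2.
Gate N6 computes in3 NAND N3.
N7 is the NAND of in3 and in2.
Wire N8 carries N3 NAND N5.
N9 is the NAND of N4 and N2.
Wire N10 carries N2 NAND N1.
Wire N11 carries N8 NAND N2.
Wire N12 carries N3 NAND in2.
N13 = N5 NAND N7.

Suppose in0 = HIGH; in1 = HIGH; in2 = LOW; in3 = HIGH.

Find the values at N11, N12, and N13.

N11 = HIGH  N12 = HIGH  N13 = LOW

N1 = NOT in2 = NOT LOW = HIGH
N2 = in0 NAND in3 = HIGH NAND HIGH = LOW
N3 = in1 NAND in2 = HIGH NAND LOW = HIGH
N4 = N3 NAND N1 = HIGH NAND HIGH = LOW
N5 = N4 NAND N2 = LOW NAND LOW = HIGH
N7 = in3 NAND in2 = HIGH NAND LOW = HIGH
N8 = N3 NAND N5 = HIGH NAND HIGH = LOW
N11 = N8 NAND N2 = LOW NAND LOW = HIGH
N12 = N3 NAND in2 = HIGH NAND LOW = HIGH
N13 = N5 NAND N7 = HIGH NAND HIGH = LOW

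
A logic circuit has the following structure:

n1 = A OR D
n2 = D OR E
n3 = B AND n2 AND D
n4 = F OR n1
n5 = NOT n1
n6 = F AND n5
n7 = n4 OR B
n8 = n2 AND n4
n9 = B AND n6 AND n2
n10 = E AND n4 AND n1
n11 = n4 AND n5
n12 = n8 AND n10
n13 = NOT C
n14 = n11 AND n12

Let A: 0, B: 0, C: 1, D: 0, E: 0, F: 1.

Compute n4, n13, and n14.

n4 = 1  n13 = 0  n14 = 0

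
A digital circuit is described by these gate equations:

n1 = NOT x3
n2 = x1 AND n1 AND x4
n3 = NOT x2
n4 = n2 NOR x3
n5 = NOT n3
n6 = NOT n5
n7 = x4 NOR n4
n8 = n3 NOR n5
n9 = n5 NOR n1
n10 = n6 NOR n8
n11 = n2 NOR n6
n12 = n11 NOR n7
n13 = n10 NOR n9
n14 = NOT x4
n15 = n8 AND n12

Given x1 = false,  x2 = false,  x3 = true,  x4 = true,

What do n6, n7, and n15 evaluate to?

n6 = true, n7 = false, n15 = false

n1 = NOT x3 = NOT true = false
n2 = x1 AND n1 AND x4 = false AND false AND true = false
n3 = NOT x2 = NOT false = true
n4 = n2 NOR x3 = false NOR true = false
n5 = NOT n3 = NOT true = false
n6 = NOT n5 = NOT false = true
n7 = x4 NOR n4 = true NOR false = false
n8 = n3 NOR n5 = true NOR false = false
n11 = n2 NOR n6 = false NOR true = false
n12 = n11 NOR n7 = false NOR false = true
n15 = n8 AND n12 = false AND true = false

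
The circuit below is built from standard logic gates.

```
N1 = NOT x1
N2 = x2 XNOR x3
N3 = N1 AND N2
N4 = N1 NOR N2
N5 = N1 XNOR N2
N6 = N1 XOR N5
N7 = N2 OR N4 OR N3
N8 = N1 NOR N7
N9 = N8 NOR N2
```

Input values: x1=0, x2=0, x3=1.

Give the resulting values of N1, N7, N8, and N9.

N1 = 1, N7 = 0, N8 = 0, N9 = 1

N1 = NOT x1 = NOT 0 = 1
N2 = x2 XNOR x3 = 0 XNOR 1 = 0
N3 = N1 AND N2 = 1 AND 0 = 0
N4 = N1 NOR N2 = 1 NOR 0 = 0
N7 = N2 OR N4 OR N3 = 0 OR 0 OR 0 = 0
N8 = N1 NOR N7 = 1 NOR 0 = 0
N9 = N8 NOR N2 = 0 NOR 0 = 1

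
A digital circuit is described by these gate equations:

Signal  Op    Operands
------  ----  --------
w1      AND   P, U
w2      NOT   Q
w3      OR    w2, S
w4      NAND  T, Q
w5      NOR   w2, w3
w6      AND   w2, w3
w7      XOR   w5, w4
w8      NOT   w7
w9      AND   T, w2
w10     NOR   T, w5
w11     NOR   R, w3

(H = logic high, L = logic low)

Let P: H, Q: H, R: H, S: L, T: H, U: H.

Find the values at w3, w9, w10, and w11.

w3 = L, w9 = L, w10 = L, w11 = L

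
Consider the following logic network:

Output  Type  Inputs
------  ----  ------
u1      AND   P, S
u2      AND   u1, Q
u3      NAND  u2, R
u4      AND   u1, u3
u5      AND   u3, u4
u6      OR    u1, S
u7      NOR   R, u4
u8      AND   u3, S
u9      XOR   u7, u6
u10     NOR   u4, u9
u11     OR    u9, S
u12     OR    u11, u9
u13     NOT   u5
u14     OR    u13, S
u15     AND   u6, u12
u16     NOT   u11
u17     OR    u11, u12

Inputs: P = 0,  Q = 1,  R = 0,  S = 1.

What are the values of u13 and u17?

u13 = 1  u17 = 1

u1 = P AND S = 0 AND 1 = 0
u2 = u1 AND Q = 0 AND 1 = 0
u3 = u2 NAND R = 0 NAND 0 = 1
u4 = u1 AND u3 = 0 AND 1 = 0
u5 = u3 AND u4 = 1 AND 0 = 0
u6 = u1 OR S = 0 OR 1 = 1
u7 = R NOR u4 = 0 NOR 0 = 1
u9 = u7 XOR u6 = 1 XOR 1 = 0
u11 = u9 OR S = 0 OR 1 = 1
u12 = u11 OR u9 = 1 OR 0 = 1
u13 = NOT u5 = NOT 0 = 1
u17 = u11 OR u12 = 1 OR 1 = 1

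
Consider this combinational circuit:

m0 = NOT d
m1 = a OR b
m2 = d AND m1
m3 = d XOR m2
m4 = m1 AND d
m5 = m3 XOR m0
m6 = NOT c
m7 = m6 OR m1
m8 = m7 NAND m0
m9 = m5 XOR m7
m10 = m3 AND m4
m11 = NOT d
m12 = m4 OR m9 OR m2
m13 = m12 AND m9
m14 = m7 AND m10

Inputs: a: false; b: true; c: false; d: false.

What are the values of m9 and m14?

m9 = false  m14 = false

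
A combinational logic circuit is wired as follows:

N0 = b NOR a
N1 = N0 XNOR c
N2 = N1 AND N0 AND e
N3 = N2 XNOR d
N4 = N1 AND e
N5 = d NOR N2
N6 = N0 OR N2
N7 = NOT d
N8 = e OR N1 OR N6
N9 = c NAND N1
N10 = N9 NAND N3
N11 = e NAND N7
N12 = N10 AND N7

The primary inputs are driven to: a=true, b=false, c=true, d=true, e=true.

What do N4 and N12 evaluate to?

N0 = b NOR a = false NOR true = false
N1 = N0 XNOR c = false XNOR true = false
N2 = N1 AND N0 AND e = false AND false AND true = false
N3 = N2 XNOR d = false XNOR true = false
N4 = N1 AND e = false AND true = false
N7 = NOT d = NOT true = false
N9 = c NAND N1 = true NAND false = true
N10 = N9 NAND N3 = true NAND false = true
N12 = N10 AND N7 = true AND false = false

N4 = false  N12 = false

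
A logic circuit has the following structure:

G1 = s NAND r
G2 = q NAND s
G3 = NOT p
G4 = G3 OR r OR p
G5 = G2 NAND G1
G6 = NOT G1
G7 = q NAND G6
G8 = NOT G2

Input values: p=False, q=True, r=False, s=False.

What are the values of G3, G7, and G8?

G3 = True, G7 = True, G8 = False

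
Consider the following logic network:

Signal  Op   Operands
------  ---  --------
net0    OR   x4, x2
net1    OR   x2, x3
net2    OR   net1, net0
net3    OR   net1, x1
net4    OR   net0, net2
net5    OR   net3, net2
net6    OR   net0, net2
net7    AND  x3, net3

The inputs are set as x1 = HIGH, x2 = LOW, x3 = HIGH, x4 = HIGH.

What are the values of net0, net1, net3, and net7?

net0 = HIGH; net1 = HIGH; net3 = HIGH; net7 = HIGH

net0 = x4 OR x2 = HIGH OR LOW = HIGH
net1 = x2 OR x3 = LOW OR HIGH = HIGH
net3 = net1 OR x1 = HIGH OR HIGH = HIGH
net7 = x3 AND net3 = HIGH AND HIGH = HIGH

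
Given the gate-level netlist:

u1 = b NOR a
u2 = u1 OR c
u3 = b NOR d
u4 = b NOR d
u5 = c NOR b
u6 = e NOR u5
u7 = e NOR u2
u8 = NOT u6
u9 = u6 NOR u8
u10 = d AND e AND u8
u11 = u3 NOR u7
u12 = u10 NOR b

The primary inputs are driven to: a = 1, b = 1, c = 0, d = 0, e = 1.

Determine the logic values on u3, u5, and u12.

u3 = b NOR d = 1 NOR 0 = 0
u5 = c NOR b = 0 NOR 1 = 0
u6 = e NOR u5 = 1 NOR 0 = 0
u8 = NOT u6 = NOT 0 = 1
u10 = d AND e AND u8 = 0 AND 1 AND 1 = 0
u12 = u10 NOR b = 0 NOR 1 = 0

u3 = 0; u5 = 0; u12 = 0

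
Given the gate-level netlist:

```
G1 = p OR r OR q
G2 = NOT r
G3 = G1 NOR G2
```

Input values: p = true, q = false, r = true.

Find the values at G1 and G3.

G1 = p OR r OR q = true OR true OR false = true
G2 = NOT r = NOT true = false
G3 = G1 NOR G2 = true NOR false = false

G1 = true  G3 = false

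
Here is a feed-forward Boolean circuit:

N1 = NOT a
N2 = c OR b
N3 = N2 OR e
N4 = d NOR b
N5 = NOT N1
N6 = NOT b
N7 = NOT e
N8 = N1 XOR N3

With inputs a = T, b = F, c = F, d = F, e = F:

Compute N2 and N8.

N2 = F; N8 = F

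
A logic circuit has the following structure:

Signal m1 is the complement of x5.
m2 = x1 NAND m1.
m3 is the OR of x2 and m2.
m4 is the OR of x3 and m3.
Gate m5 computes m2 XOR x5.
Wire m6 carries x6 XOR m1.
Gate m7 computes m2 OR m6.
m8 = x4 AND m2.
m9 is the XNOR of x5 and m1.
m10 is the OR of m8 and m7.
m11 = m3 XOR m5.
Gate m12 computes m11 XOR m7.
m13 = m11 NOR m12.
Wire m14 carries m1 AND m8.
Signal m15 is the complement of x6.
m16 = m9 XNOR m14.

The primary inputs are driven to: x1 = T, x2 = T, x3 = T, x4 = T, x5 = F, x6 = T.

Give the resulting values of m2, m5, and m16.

m1 = NOT x5 = NOT F = T
m2 = x1 NAND m1 = T NAND T = F
m5 = m2 XOR x5 = F XOR F = F
m8 = x4 AND m2 = T AND F = F
m9 = x5 XNOR m1 = F XNOR T = F
m14 = m1 AND m8 = T AND F = F
m16 = m9 XNOR m14 = F XNOR F = T

m2 = F  m5 = F  m16 = T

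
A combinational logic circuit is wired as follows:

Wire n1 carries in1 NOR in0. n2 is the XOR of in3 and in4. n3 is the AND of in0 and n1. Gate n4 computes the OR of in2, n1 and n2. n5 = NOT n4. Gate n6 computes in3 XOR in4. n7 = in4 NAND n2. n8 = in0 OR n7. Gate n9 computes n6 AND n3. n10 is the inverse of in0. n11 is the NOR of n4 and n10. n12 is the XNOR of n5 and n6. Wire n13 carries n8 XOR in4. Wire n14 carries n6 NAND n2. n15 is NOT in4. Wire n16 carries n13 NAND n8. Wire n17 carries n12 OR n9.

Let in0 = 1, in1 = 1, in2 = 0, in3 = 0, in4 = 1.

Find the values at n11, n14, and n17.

n11 = 0, n14 = 0, n17 = 0

n1 = in1 NOR in0 = 1 NOR 1 = 0
n2 = in3 XOR in4 = 0 XOR 1 = 1
n3 = in0 AND n1 = 1 AND 0 = 0
n4 = in2 OR n1 OR n2 = 0 OR 0 OR 1 = 1
n5 = NOT n4 = NOT 1 = 0
n6 = in3 XOR in4 = 0 XOR 1 = 1
n9 = n6 AND n3 = 1 AND 0 = 0
n10 = NOT in0 = NOT 1 = 0
n11 = n4 NOR n10 = 1 NOR 0 = 0
n12 = n5 XNOR n6 = 0 XNOR 1 = 0
n14 = n6 NAND n2 = 1 NAND 1 = 0
n17 = n12 OR n9 = 0 OR 0 = 0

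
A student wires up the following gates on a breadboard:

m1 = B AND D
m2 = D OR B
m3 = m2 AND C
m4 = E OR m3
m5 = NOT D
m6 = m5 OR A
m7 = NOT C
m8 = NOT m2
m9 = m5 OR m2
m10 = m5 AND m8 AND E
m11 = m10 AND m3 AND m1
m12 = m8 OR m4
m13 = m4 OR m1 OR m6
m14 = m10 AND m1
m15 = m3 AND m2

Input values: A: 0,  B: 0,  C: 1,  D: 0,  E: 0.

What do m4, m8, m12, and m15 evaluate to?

m2 = D OR B = 0 OR 0 = 0
m3 = m2 AND C = 0 AND 1 = 0
m4 = E OR m3 = 0 OR 0 = 0
m8 = NOT m2 = NOT 0 = 1
m12 = m8 OR m4 = 1 OR 0 = 1
m15 = m3 AND m2 = 0 AND 0 = 0

m4 = 0  m8 = 1  m12 = 1  m15 = 0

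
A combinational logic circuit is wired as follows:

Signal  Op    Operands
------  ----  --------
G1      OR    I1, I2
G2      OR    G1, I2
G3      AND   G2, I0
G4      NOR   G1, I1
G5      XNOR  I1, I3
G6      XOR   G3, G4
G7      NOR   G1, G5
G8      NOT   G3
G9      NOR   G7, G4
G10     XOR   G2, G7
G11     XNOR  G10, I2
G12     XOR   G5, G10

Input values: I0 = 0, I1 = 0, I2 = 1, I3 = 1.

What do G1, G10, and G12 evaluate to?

G1 = 1  G10 = 1  G12 = 1

G1 = I1 OR I2 = 0 OR 1 = 1
G2 = G1 OR I2 = 1 OR 1 = 1
G5 = I1 XNOR I3 = 0 XNOR 1 = 0
G7 = G1 NOR G5 = 1 NOR 0 = 0
G10 = G2 XOR G7 = 1 XOR 0 = 1
G12 = G5 XOR G10 = 0 XOR 1 = 1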